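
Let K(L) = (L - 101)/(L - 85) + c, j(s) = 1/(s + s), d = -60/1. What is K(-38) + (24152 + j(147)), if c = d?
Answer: 290418631/12054 ≈ 24093.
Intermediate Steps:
d = -60 (d = -60*1 = -60)
j(s) = 1/(2*s)
c = -60
K(L) = -60 + (-101 + L)/(-85 + L) (K(L) = (L - 101)/(L - 85) - 60 = (-101 + L)/(-85 + L) - 60 = -60 + (-101 + L)/(-85 + L))
K(-38) + (24152 + j(147)) = (4999 - 59*(-38))/(-85 - 38) + (24152 + (½)/147) = (4999 + 2242)/(-123) + (24152 + (½)*(1/147)) = -1/123*7241 + (24152 + 1/294) = -7241/123 + 7100689/294 = 290418631/12054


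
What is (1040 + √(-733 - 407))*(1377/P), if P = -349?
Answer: -1432080/349 - 2754*I*√285/349 ≈ -4103.4 - 133.22*I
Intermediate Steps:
(1040 + √(-733 - 407))*(1377/P) = (1040 + √(-733 - 407))*(1377/(-349)) = (1040 + √(-1140))*(1377*(-1/349)) = (1040 + 2*I*√285)*(-1377/349) = -1432080/349 - 2754*I*√285/349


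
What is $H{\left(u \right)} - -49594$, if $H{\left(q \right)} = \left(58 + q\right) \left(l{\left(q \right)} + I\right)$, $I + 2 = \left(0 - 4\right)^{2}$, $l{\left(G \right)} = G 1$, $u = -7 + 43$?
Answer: $54294$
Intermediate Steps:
$u = 36$
$l{\left(G \right)} = G$
$I = 14$ ($I = -2 + \left(0 - 4\right)^{2} = -2 + \left(-4\right)^{2} = -2 + 16 = 14$)
$H{\left(q \right)} = \left(14 + q\right) \left(58 + q\right)$ ($H{\left(q \right)} = \left(58 + q\right) \left(q + 14\right) = \left(58 + q\right) \left(14 + q\right) = \left(14 + q\right) \left(58 + q\right)$)
$H{\left(u \right)} - -49594 = \left(812 + 36^{2} + 72 \cdot 36\right) - -49594 = \left(812 + 1296 + 2592\right) + 49594 = 4700 + 49594 = 54294$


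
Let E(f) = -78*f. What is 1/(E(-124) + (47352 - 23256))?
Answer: 1/33768 ≈ 2.9614e-5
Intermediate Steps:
1/(E(-124) + (47352 - 23256)) = 1/(-78*(-124) + (47352 - 23256)) = 1/(9672 + 24096) = 1/33768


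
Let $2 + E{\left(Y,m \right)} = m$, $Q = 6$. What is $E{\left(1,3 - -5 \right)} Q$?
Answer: $36$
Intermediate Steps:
$E{\left(Y,m \right)} = -2 + m$
$E{\left(1,3 - -5 \right)} Q = \left(-2 + \left(3 - -5\right)\right) 6 = \left(-2 + \left(3 + 5\right)\right) 6 = \left(-2 + 8\right) 6 = 6 \cdot 6 = 36$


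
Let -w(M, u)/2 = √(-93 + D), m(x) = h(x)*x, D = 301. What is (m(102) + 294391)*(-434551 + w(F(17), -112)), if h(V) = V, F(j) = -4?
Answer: -132448972045 - 2438360*√13 ≈ -1.3246e+11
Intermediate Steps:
m(x) = x² (m(x) = x*x = x²)
w(M, u) = -8*√13 (w(M, u) = -2*√(-93 + 301) = -8*√13)
(m(102) + 294391)*(-434551 + w(F(17), -112)) = (102² + 294391)*(-434551 - 8*√13) = (10404 + 294391)*(-434551 - 8*√13) = 304795*(-434551 - 8*√13) = -132448972045 - 2438360*√13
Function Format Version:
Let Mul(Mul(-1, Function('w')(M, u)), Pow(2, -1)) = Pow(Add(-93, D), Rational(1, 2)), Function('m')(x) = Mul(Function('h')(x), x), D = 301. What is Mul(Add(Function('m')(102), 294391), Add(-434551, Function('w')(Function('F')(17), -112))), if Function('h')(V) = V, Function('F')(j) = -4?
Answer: Add(-132448972045, Mul(-2438360, Pow(13, Rational(1, 2)))) ≈ -1.3246e+11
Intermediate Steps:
Function('m')(x) = Pow(x, 2) (Function('m')(x) = Mul(x, x) = Pow(x, 2))
Function('w')(M, u) = Mul(-8, Pow(13, Rational(1, 2))) (Function('w')(M, u) = Mul(-2, Pow(Add(-93, 301), Rational(1, 2))) = Mul(-2, Pow(208, Rational(1, 2))) = Mul(-2, Mul(4, Pow(13, Rational(1, 2)))) = Mul(-8, Pow(13, Rational(1, 2))))
Mul(Add(Function('m')(102), 294391), Add(-434551, Function('w')(Function('F')(17), -112))) = Mul(Add(Pow(102, 2), 294391), Add(-434551, Mul(-8, Pow(13, Rational(1, 2))))) = Mul(Add(10404, 294391), Add(-434551, Mul(-8, Pow(13, Rational(1, 2))))) = Mul(304795, Add(-434551, Mul(-8, Pow(13, Rational(1, 2))))) = Add(-132448972045, Mul(-2438360, Pow(13, Rational(1, 2))))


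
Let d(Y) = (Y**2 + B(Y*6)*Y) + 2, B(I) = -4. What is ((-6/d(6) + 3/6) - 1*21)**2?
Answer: 85849/196 ≈ 438.00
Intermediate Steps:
d(Y) = 2 + Y**2 - 4*Y (d(Y) = (Y**2 - 4*Y) + 2 = 2 + Y**2 - 4*Y)
((-6/d(6) + 3/6) - 1*21)**2 = ((-6/(2 + 6**2 - 4*6) + 3/6) - 1*21)**2 = ((-6/(2 + 36 - 24) + 3*(1/6)) - 21)**2 = ((-6/14 + 1/2) - 21)**2 = ((-6*1/14 + 1/2) - 21)**2 = ((-3/7 + 1/2) - 21)**2 = (1/14 - 21)**2 = (-293/14)**2 = 85849/196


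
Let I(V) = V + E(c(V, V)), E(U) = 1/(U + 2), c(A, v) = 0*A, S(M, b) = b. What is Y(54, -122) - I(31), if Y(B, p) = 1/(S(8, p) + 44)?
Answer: -1229/39 ≈ -31.513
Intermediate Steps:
Y(B, p) = 1/(44 + p) (Y(B, p) = 1/(p + 44) = 1/(44 + p))
c(A, v) = 0
E(U) = 1/(2 + U)
I(V) = 1/2 + V (I(V) = V + 1/(2 + 0) = V + 1/2 = 1/2 + V)
Y(54, -122) - I(31) = 1/(44 - 122) - (1/2 + 31) = 1/(-78) - 1*63/2 = -1/78 - 63/2 = -1229/39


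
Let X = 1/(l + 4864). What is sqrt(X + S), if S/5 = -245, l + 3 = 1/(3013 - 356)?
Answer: I*sqrt(204348019977656454)/12915678 ≈ 35.0*I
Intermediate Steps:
l = -7970/2657 (l = -3 + 1/(3013 - 356) = -3 + 1/2657 = -7970/2657 ≈ -2.9996)
S = -1225 (S = 5*(-245) = -1225)
X = 2657/12915678 (X = 1/(-7970/2657 + 4864) = 1/(12915678/2657) = 2657/12915678 ≈ 0.00020572)
sqrt(X + S) = sqrt(2657/12915678 - 1225) = sqrt(-15821702893/12915678) = I*sqrt(204348019977656454)/12915678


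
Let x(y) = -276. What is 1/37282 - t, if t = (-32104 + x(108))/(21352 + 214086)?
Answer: 86244757/626971394 ≈ 0.13756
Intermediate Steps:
t = -16190/117719 (t = (-32104 - 276)/(21352 + 214086) = -32380/235438 = -32380*1/235438 = -16190/117719 ≈ -0.13753)
1/37282 - t = 1/37282 - 1*(-16190/117719) = 1/37282 + 16190/117719 = 86244757/626971394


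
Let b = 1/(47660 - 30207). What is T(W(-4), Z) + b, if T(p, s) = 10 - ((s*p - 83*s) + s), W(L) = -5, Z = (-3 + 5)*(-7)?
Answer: -21083223/17453 ≈ -1208.0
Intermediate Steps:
Z = -14 (Z = 2*(-7) = -14)
b = 1/17453 ≈ 5.7297e-5
T(p, s) = 10 + 82*s - p*s (T(p, s) = 10 - ((p*s - 83*s) + s) = 10 - ((-83*s + p*s) + s) = 10 - (-82*s + p*s) = 10 + (82*s - p*s) = 10 + 82*s - p*s)
T(W(-4), Z) + b = (10 + 82*(-14) - 1*(-5)*(-14)) + 1/17453 = (10 - 1148 - 70) + 1/17453 = -1208 + 1/17453 = -21083223/17453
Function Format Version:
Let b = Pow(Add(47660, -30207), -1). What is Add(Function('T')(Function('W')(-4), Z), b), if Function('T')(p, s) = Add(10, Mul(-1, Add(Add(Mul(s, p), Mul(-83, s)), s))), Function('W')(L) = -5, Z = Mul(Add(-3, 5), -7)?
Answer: Rational(-21083223, 17453) ≈ -1208.0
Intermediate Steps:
Z = -14 (Z = Mul(2, -7) = -14)
b = Rational(1, 17453) (b = Pow(17453, -1) = Rational(1, 17453) ≈ 5.7297e-5)
Function('T')(p, s) = Add(10, Mul(82, s), Mul(-1, p, s)) (Function('T')(p, s) = Add(10, Mul(-1, Add(Add(Mul(p, s), Mul(-83, s)), s))) = Add(10, Mul(-1, Add(Add(Mul(-83, s), Mul(p, s)), s))) = Add(10, Mul(-1, Add(Mul(-82, s), Mul(p, s)))) = Add(10, Add(Mul(82, s), Mul(-1, p, s))) = Add(10, Mul(82, s), Mul(-1, p, s)))
Add(Function('T')(Function('W')(-4), Z), b) = Add(Add(10, Mul(82, -14), Mul(-1, -5, -14)), Rational(1, 17453)) = Add(Add(10, -1148, -70), Rational(1, 17453)) = Add(-1208, Rational(1, 17453)) = Rational(-21083223, 17453)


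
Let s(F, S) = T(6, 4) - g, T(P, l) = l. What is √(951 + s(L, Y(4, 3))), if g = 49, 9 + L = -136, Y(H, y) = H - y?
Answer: √906 ≈ 30.100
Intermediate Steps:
L = -145 (L = -9 - 136 = -145)
s(F, S) = -45 (s(F, S) = 4 - 1*49 = 4 - 49 = -45)
√(951 + s(L, Y(4, 3))) = √(951 - 45) = √906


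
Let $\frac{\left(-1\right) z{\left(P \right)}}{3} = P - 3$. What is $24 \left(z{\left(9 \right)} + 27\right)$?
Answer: $216$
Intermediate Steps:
$z{\left(P \right)} = 9 - 3 P$ ($z{\left(P \right)} = - 3 \left(P - 3\right) = - 3 \left(-3 + P\right) = 9 - 3 P$)
$24 \left(z{\left(9 \right)} + 27\right) = 24 \left(\left(9 - 27\right) + 27\right) = 24 \left(-18 + 27\right) = 24 \cdot 9 = 216$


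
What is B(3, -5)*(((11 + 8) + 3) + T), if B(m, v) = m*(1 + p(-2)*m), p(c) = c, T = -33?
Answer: 165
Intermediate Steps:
B(m, v) = m*(1 - 2*m)
B(3, -5)*(((11 + 8) + 3) + T) = (3*(1 - 2*3))*(((11 + 8) + 3) - 33) = (3*(1 - 6))*((19 + 3) - 33) = (3*(-5))*(22 - 33) = -15*(-11) = 165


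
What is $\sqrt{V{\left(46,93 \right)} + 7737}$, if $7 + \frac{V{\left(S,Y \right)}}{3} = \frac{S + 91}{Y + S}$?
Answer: $\frac{3 \sqrt{16570885}}{139} \approx 87.858$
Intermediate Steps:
$V{\left(S,Y \right)} = -21 + \frac{3 \left(91 + S\right)}{S + Y}$ ($V{\left(S,Y \right)} = -21 + 3 \frac{S + 91}{Y + S} = -21 + 3 \frac{91 + S}{S + Y} = -21 + \frac{3 \left(91 + S\right)}{S + Y}$)
$\sqrt{V{\left(46,93 \right)} + 7737} = \sqrt{\frac{3 \left(91 - 651 - 276\right)}{46 + 93} + 7737} = \sqrt{\frac{3 \left(91 - 651 - 276\right)}{139} + 7737} = \sqrt{3 \cdot \frac{1}{139} \left(-836\right) + 7737} = \sqrt{- \frac{2508}{139} + 7737} = \sqrt{\frac{1072935}{139}} = \frac{3 \sqrt{16570885}}{139}$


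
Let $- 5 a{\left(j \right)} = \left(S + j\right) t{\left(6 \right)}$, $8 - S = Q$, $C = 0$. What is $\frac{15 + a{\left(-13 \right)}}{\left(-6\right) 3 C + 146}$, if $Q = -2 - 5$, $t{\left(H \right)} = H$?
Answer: $\frac{63}{730} \approx 0.086301$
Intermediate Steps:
$Q = -7$ ($Q = -2 - 5 = -7$)
$S = 15$ ($S = 8 - -7 = 8 + 7 = 15$)
$a{\left(j \right)} = -18 - \frac{6 j}{5}$ ($a{\left(j \right)} = - \frac{\left(15 + j\right) 6}{5} = - \frac{90 + 6 j}{5} = -18 - \frac{6 j}{5}$)
$\frac{15 + a{\left(-13 \right)}}{\left(-6\right) 3 C + 146} = \frac{15 - \frac{12}{5}}{\left(-6\right) 3 \cdot 0 + 146} = \frac{15 + \left(-18 + \frac{78}{5}\right)}{\left(-18\right) 0 + 146} = \frac{15 - \frac{12}{5}}{0 + 146} = \frac{63}{5 \cdot 146} = \frac{63}{5} \cdot \frac{1}{146} = \frac{63}{730}$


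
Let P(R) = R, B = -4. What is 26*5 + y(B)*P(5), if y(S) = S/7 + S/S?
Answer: 925/7 ≈ 132.14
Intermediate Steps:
y(S) = 1 + S/7 (y(S) = S*(⅐) + 1 = S/7 + 1 = 1 + S/7)
26*5 + y(B)*P(5) = 26*5 + (1 + (⅐)*(-4))*5 = 130 + (1 - 4/7)*5 = 130 + (3/7)*5 = 130 + 15/7 = 925/7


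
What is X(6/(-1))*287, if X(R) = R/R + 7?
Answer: 2296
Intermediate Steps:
X(R) = 8 (X(R) = 1 + 7 = 8)
X(6/(-1))*287 = 8*287 = 2296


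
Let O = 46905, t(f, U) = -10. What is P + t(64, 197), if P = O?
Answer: 46895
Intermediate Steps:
P = 46905
P + t(64, 197) = 46905 - 10 = 46895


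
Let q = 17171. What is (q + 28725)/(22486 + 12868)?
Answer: 22948/17677 ≈ 1.2982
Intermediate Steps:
(q + 28725)/(22486 + 12868) = (17171 + 28725)/(22486 + 12868) = 45896/35354 = 45896*(1/35354) = 22948/17677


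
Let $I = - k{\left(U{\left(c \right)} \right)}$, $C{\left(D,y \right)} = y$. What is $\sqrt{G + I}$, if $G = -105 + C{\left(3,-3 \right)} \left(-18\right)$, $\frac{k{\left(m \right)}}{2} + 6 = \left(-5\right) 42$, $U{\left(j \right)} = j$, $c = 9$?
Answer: $\sqrt{381} \approx 19.519$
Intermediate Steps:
$k{\left(m \right)} = -432$ ($k{\left(m \right)} = -12 + 2 \left(\left(-5\right) 42\right) = -12 + 2 \left(-210\right) = -12 - 420 = -432$)
$I = 432$ ($I = \left(-1\right) \left(-432\right) = 432$)
$G = -51$ ($G = -105 - -54 = -105 + 54 = -51$)
$\sqrt{G + I} = \sqrt{-51 + 432} = \sqrt{381}$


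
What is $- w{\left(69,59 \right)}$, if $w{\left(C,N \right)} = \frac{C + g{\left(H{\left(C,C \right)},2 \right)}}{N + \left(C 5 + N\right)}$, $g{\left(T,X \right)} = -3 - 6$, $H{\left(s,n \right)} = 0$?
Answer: $- \frac{60}{463} \approx -0.12959$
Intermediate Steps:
$g{\left(T,X \right)} = -9$
$w{\left(C,N \right)} = \frac{-9 + C}{2 N + 5 C}$ ($w{\left(C,N \right)} = \frac{C - 9}{N + \left(C 5 + N\right)} = \frac{-9 + C}{N + \left(5 C + N\right)} = \frac{-9 + C}{N + \left(N + 5 C\right)} = \frac{-9 + C}{2 N + 5 C}$)
$- w{\left(69,59 \right)} = - \frac{-9 + 69}{2 \cdot 59 + 5 \cdot 69} = - \frac{60}{118 + 345} = - \frac{60}{463}$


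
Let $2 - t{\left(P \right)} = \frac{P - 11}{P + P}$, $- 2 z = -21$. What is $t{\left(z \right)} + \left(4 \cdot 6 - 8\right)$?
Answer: $\frac{757}{42} \approx 18.024$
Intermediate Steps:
$z = \frac{21}{2}$ ($z = \left(- \frac{1}{2}\right) \left(-21\right) = \frac{21}{2} \approx 10.5$)
$t{\left(P \right)} = 2 - \frac{-11 + P}{2 P}$ ($t{\left(P \right)} = 2 - \frac{P - 11}{P + P} = 2 - \frac{-11 + P}{2 P}$)
$t{\left(z \right)} + \left(4 \cdot 6 - 8\right) = \frac{11 + 3 \cdot \frac{21}{2}}{2 \cdot \frac{21}{2}} + \left(4 \cdot 6 - 8\right) = \frac{1}{2} \cdot \frac{2}{21} \left(11 + \frac{63}{2}\right) + \left(24 - 8\right) = \frac{1}{2} \cdot \frac{2}{21} \cdot \frac{85}{2} + \left(24 - 8\right) = \frac{85}{42} + 16 = \frac{757}{42}$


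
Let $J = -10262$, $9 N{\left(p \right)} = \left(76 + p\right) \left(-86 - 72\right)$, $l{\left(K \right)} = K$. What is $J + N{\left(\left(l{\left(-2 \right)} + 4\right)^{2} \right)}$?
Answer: $- \frac{104998}{9} \approx -11666.0$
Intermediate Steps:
$N{\left(p \right)} = - \frac{12008}{9} - \frac{158 p}{9}$ ($N{\left(p \right)} = \frac{\left(76 + p\right) \left(-86 - 72\right)}{9} = \frac{\left(76 + p\right) \left(-158\right)}{9} = \frac{-12008 - 158 p}{9} = - \frac{12008}{9} - \frac{158 p}{9}$)
$J + N{\left(\left(l{\left(-2 \right)} + 4\right)^{2} \right)} = -10262 - \left(\frac{12008}{9} + \frac{158 \left(-2 + 4\right)^{2}}{9}\right) = -10262 - \left(\frac{12008}{9} + \frac{158 \cdot 2^{2}}{9}\right) = -10262 - \frac{12640}{9} = - \frac{104998}{9}$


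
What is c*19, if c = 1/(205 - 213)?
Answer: -19/8 ≈ -2.3750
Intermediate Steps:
c = -⅛ (c = 1/(-8) = -⅛ ≈ -0.12500)
c*19 = -⅛*19 = -19/8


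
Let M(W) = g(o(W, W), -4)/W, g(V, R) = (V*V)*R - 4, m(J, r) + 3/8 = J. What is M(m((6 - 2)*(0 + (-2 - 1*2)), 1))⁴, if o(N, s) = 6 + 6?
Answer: 463523676160000/294499921 ≈ 1.5739e+6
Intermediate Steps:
m(J, r) = -3/8 + J
o(N, s) = 12
g(V, R) = -4 + R*V² (g(V, R) = V²*R - 4 = R*V² - 4 = -4 + R*V²)
M(W) = -580/W (M(W) = (-4 - 4*12²)/W = (-4 - 4*144)/W = (-4 - 576)/W = -580/W)
M(m((6 - 2)*(0 + (-2 - 1*2)), 1))⁴ = (-580/(-3/8 + (6 - 2)*(0 + (-2 - 1*2))))⁴ = (-580/(-3/8 + 4*(0 + (-2 - 2))))⁴ = (-580/(-3/8 + 4*(0 - 4)))⁴ = (-580/(-3/8 + 4*(-4)))⁴ = (-580/(-3/8 - 16))⁴ = (-580/(-131/8))⁴ = (-580*(-8/131))⁴ = (4640/131)⁴ = 463523676160000/294499921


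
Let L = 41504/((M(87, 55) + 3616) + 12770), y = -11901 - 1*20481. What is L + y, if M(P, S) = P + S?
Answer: -33448012/1033 ≈ -32380.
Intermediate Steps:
y = -32382 (y = -11901 - 20481 = -32382)
L = 2594/1033 (L = 41504/(((87 + 55) + 3616) + 12770) = 41504/((142 + 3616) + 12770) = 41504/(3758 + 12770) = 41504/16528 = 41504*(1/16528) = 2594/1033 ≈ 2.5111)
L + y = 2594/1033 - 32382 = -33448012/1033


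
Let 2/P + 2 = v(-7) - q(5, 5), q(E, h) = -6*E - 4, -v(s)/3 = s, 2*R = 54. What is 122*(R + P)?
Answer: 174826/53 ≈ 3298.6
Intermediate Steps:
R = 27 (R = (½)*54 = 27)
v(s) = -3*s
q(E, h) = -4 - 6*E
P = 2/53 (P = 2/(-2 + (-3*(-7) - (-4 - 6*5))) = 2/(-2 + (21 - (-4 - 30))) = 2/(-2 + (21 - 1*(-34))) = 2/(-2 + (21 + 34)) = 2/(-2 + 55) = 2/53 ≈ 0.037736)
122*(R + P) = 122*(27 + 2/53) = 122*(1433/53) = 174826/53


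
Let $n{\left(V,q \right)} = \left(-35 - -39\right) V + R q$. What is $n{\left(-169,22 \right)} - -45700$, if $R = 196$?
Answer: $49336$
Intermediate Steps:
$n{\left(V,q \right)} = 4 V + 196 q$ ($n{\left(V,q \right)} = \left(-35 - -39\right) V + 196 q = \left(-35 + 39\right) V + 196 q = 4 V + 196 q$)
$n{\left(-169,22 \right)} - -45700 = \left(4 \left(-169\right) + 196 \cdot 22\right) - -45700 = \left(-676 + 4312\right) + 45700 = 3636 + 45700 = 49336$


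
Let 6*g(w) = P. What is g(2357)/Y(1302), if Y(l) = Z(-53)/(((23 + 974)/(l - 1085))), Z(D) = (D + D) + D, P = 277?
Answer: -276169/207018 ≈ -1.3340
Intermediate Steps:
g(w) = 277/6 (g(w) = (1/6)*277 = 277/6)
Z(D) = 3*D (Z(D) = 2*D + D = 3*D)
Y(l) = 172515/997 - 159*l/997 (Y(l) = (3*(-53))/(((23 + 974)/(l - 1085))) = -(-172515/997 + 159*l/997) = -159*(-1085/997 + l/997) = 172515/997 - 159*l/997)
g(2357)/Y(1302) = 277/(6*(172515/997 - 159/997*1302)) = 277/(6*(172515/997 - 207018/997)) = 277/(6*(-34503/997)) = (277/6)*(-997/34503) = -276169/207018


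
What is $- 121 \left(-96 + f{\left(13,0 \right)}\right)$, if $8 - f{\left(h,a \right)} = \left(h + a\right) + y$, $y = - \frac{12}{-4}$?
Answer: $12584$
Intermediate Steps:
$y = 3$ ($y = \left(-12\right) \left(- \frac{1}{4}\right) = 3$)
$f{\left(h,a \right)} = 5 - a - h$ ($f{\left(h,a \right)} = 8 - \left(\left(h + a\right) + 3\right) = 8 - \left(\left(a + h\right) + 3\right) = 8 - \left(3 + a + h\right) = 5 - a - h$)
$- 121 \left(-96 + f{\left(13,0 \right)}\right) = - 121 \left(-96 - 8\right) = \left(-121\right) \left(-104\right) = 12584$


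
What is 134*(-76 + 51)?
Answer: -3350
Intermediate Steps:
134*(-76 + 51) = 134*(-25) = -3350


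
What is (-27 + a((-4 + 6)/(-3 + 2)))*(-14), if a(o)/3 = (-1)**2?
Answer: 336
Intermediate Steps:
a(o) = 3 (a(o) = 3*(-1)**2 = 3*1 = 3)
(-27 + a((-4 + 6)/(-3 + 2)))*(-14) = (-27 + 3)*(-14) = -24*(-14) = 336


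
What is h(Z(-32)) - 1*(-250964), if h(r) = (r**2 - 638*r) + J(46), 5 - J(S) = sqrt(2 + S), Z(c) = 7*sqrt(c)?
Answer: 249401 - 4*sqrt(3) - 17864*I*sqrt(2) ≈ 2.4939e+5 - 25264.0*I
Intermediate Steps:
J(S) = 5 - sqrt(2 + S)
h(r) = 5 + r**2 - 638*r - 4*sqrt(3) (h(r) = (r**2 - 638*r) + (5 - sqrt(2 + 46)) = (r**2 - 638*r) + (5 - sqrt(48)) = (r**2 - 638*r) + (5 - 4*sqrt(3)) = 5 + r**2 - 638*r - 4*sqrt(3))
h(Z(-32)) - 1*(-250964) = (5 + (7*sqrt(-32))**2 - 4466*sqrt(-32) - 4*sqrt(3)) - 1*(-250964) = (5 + (7*(4*I*sqrt(2)))**2 - 4466*4*I*sqrt(2) - 4*sqrt(3)) + 250964 = (5 + (28*I*sqrt(2))**2 - 17864*I*sqrt(2) - 4*sqrt(3)) + 250964 = (5 - 1568 - 17864*I*sqrt(2) - 4*sqrt(3)) + 250964 = (-1563 - 4*sqrt(3) - 17864*I*sqrt(2)) + 250964 = 249401 - 4*sqrt(3) - 17864*I*sqrt(2)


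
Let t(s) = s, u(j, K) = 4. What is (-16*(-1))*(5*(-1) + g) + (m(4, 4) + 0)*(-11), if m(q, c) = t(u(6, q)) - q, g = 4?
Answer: -16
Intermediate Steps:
m(q, c) = 4 - q
(-16*(-1))*(5*(-1) + g) + (m(4, 4) + 0)*(-11) = (-16*(-1))*(5*(-1) + 4) + ((4 - 1*4) + 0)*(-11) = 16*(-5 + 4) + ((4 - 4) + 0)*(-11) = 16*(-1) + (0 + 0)*(-11) = -16 + 0*(-11) = -16 + 0 = -16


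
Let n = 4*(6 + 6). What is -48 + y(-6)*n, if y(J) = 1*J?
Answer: -336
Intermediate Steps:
n = 48 (n = 4*12 = 48)
y(J) = J
-48 + y(-6)*n = -48 - 6*48 = -48 - 288 = -336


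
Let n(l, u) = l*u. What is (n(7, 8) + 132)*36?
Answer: 6768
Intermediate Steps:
(n(7, 8) + 132)*36 = (7*8 + 132)*36 = (56 + 132)*36 = 188*36 = 6768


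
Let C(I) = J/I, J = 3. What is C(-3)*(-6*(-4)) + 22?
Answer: -2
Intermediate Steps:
C(I) = 3/I
C(-3)*(-6*(-4)) + 22 = (3/(-3))*(-6*(-4)) + 22 = (3*(-⅓))*24 + 22 = -1*24 + 22 = -24 + 22 = -2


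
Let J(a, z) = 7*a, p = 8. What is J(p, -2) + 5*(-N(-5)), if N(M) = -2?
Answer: 66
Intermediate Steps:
J(p, -2) + 5*(-N(-5)) = 7*8 + 5*(-1*(-2)) = 56 + 5*2 = 56 + 10 = 66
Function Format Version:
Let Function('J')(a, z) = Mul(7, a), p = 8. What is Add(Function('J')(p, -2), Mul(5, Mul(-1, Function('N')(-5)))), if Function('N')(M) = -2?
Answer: 66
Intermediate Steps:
Add(Function('J')(p, -2), Mul(5, Mul(-1, Function('N')(-5)))) = Add(Mul(7, 8), Mul(5, Mul(-1, -2))) = Add(56, Mul(5, 2)) = Add(56, 10) = 66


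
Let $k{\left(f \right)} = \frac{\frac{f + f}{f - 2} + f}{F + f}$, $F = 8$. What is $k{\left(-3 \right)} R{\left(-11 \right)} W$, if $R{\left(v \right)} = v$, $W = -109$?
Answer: $- \frac{10791}{25} \approx -431.64$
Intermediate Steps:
$k{\left(f \right)} = \frac{f + \frac{2 f}{-2 + f}}{8 + f}$ ($k{\left(f \right)} = \frac{\frac{f + f}{f - 2} + f}{8 + f} = \frac{\frac{2 f}{-2 + f} + f}{8 + f} = \frac{f + \frac{2 f}{-2 + f}}{8 + f}$)
$k{\left(-3 \right)} R{\left(-11 \right)} W = \frac{\left(-3\right)^{2}}{-16 + \left(-3\right)^{2} + 6 \left(-3\right)} \left(-11\right) \left(-109\right) = \frac{9}{-16 + 9 - 18} \left(-11\right) \left(-109\right) = \frac{9}{-25} \left(-11\right) \left(-109\right) = 9 \left(- \frac{1}{25}\right) \left(-11\right) \left(-109\right) = \left(- \frac{9}{25}\right) \left(-11\right) \left(-109\right) = \frac{99}{25} \left(-109\right) = - \frac{10791}{25}$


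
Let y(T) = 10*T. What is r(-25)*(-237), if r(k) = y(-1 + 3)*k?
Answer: 118500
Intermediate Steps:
r(k) = 20*k (r(k) = (10*(-1 + 3))*k = (10*2)*k = 20*k)
r(-25)*(-237) = (20*(-25))*(-237) = -500*(-237) = 118500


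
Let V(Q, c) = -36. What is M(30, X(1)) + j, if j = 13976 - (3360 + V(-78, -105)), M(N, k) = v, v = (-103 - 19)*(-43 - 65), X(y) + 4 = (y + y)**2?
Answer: 23828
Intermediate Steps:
X(y) = -4 + 4*y**2 (X(y) = -4 + (y + y)**2 = -4 + (2*y)**2 = -4 + 4*y**2)
v = 13176 (v = -122*(-108) = 13176)
M(N, k) = 13176
j = 10652 (j = 13976 - (3360 - 36) = 13976 - 1*3324 = 13976 - 3324 = 10652)
M(30, X(1)) + j = 13176 + 10652 = 23828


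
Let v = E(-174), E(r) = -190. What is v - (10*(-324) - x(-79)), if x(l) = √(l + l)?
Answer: 3050 + I*√158 ≈ 3050.0 + 12.57*I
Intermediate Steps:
x(l) = √2*√l (x(l) = √(2*l) = √2*√l)
v = -190
v - (10*(-324) - x(-79)) = -190 - (10*(-324) - √2*√(-79)) = -190 - (-3240 - √2*I*√79) = -190 - (-3240 - I*√158) = -190 + (3240 + I*√158) = 3050 + I*√158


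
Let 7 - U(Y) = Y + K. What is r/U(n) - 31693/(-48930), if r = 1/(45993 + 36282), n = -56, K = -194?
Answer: 14891960749/22991309950 ≈ 0.64772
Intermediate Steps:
U(Y) = 201 - Y (U(Y) = 7 - (Y - 194) = 7 - (-194 + Y) = 7 + (194 - Y) = 201 - Y)
r = 1/82275 ≈ 1.2154e-5
r/U(n) - 31693/(-48930) = 1/(82275*(201 - 1*(-56))) - 31693/(-48930) = 1/(82275*(201 + 56)) - 31693*(-1/48930) = (1/82275)/257 + 31693/48930 = (1/82275)*(1/257) + 31693/48930 = 1/21144675 + 31693/48930 = 14891960749/22991309950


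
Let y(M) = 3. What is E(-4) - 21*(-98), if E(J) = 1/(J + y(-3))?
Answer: 2057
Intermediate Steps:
E(J) = 1/(3 + J) (E(J) = 1/(J + 3) = 1/(3 + J))
E(-4) - 21*(-98) = 1/(3 - 4) - 21*(-98) = 1/(-1) + 2058 = -1 + 2058 = 2057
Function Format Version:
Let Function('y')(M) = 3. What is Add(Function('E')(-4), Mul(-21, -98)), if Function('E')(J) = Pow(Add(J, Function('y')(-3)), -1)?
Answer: 2057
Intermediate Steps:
Function('E')(J) = Pow(Add(3, J), -1) (Function('E')(J) = Pow(Add(J, 3), -1) = Pow(Add(3, J), -1))
Add(Function('E')(-4), Mul(-21, -98)) = Add(Pow(Add(3, -4), -1), Mul(-21, -98)) = Add(Pow(-1, -1), 2058) = Add(-1, 2058) = 2057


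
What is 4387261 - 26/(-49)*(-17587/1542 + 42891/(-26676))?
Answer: 18895052260103/4306806 ≈ 4.3873e+6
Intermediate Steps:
4387261 - 26/(-49)*(-17587/1542 + 42891/(-26676)) = 4387261 - 26*(-1/49)*(-17587*1/1542 + 42891*(-1/26676)) = 4387261 - (-26)*(-17587/1542 - 14297/8892)/49 = 4387261 - (-26)*(-29738263)/(49*2285244) = 4387261 - 1*29738263/4306806 = 4387261 - 29738263/4306806 = 18895052260103/4306806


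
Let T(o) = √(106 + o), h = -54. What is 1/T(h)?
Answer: √13/26 ≈ 0.13867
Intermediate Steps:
1/T(h) = 1/(√(106 - 54)) = 1/(√52) = 1/(2*√13) = √13/26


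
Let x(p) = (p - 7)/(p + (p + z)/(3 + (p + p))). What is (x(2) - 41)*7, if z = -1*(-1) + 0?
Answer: -5124/17 ≈ -301.41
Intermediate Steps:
z = 1 (z = 1 + 0 = 1)
x(p) = (-7 + p)/(p + (1 + p)/(3 + 2*p)) (x(p) = (p - 7)/(p + (p + 1)/(3 + (p + p))) = (-7 + p)/(p + (1 + p)/(3 + 2*p)))
(x(2) - 41)*7 = ((-21 - 11*2 + 2*2²)/(1 + 2*2² + 4*2) - 41)*7 = ((-21 - 22 + 2*4)/(1 + 2*4 + 8) - 41)*7 = ((-21 - 22 + 8)/(1 + 8 + 8) - 41)*7 = (-35/17 - 41)*7 = -732/17*7 = -5124/17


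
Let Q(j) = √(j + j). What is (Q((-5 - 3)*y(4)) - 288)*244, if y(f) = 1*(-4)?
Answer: -68320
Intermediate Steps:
y(f) = -4
Q(j) = √2*√j (Q(j) = √(2*j) = √2*√j)
(Q((-5 - 3)*y(4)) - 288)*244 = (√2*√((-5 - 3)*(-4)) - 288)*244 = (√2*√(-8*(-4)) - 288)*244 = (√2*√32 - 288)*244 = (√2*(4*√2) - 288)*244 = (8 - 288)*244 = -280*244 = -68320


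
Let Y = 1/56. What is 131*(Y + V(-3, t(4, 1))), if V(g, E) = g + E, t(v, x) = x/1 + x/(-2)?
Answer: -18209/56 ≈ -325.16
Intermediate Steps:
Y = 1/56 ≈ 0.017857
t(v, x) = x/2 (t(v, x) = x*1 + x*(-½) = x - x/2 = x/2)
V(g, E) = E + g
131*(Y + V(-3, t(4, 1))) = 131*(1/56 + ((½)*1 - 3)) = 131*(1/56 + (½ - 3)) = 131*(1/56 - 5/2) = 131*(-139/56) = -18209/56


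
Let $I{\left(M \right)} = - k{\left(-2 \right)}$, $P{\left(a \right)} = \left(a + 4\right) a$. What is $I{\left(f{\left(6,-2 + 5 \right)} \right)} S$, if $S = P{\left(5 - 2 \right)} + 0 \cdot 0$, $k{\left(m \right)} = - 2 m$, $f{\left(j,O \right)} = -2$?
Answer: $-84$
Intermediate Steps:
$P{\left(a \right)} = a \left(4 + a\right)$ ($P{\left(a \right)} = \left(4 + a\right) a = a \left(4 + a\right)$)
$I{\left(M \right)} = -4$ ($I{\left(M \right)} = - \left(-2\right) \left(-2\right) = \left(-1\right) 4 = -4$)
$S = 21$ ($S = \left(5 - 2\right) \left(4 + \left(5 - 2\right)\right) + 0 \cdot 0 = 3 \left(4 + 3\right) + 0 = 3 \cdot 7 + 0 = 21 + 0 = 21$)
$I{\left(f{\left(6,-2 + 5 \right)} \right)} S = \left(-4\right) 21 = -84$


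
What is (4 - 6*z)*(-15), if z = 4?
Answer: 300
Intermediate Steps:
(4 - 6*z)*(-15) = (4 - 6*4)*(-15) = (4 - 24)*(-15) = -20*(-15) = 300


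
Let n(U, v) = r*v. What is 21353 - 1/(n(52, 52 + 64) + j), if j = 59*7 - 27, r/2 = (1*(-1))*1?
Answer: 3288361/154 ≈ 21353.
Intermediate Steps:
r = -2 (r = 2*((1*(-1))*1) = 2*(-1*1) = 2*(-1) = -2)
j = 386 (j = 413 - 27 = 386)
n(U, v) = -2*v
21353 - 1/(n(52, 52 + 64) + j) = 21353 - 1/(-2*(52 + 64) + 386) = 21353 - 1/(-2*116 + 386) = 21353 - 1/(-232 + 386) = 21353 - 1/154 = 3288361/154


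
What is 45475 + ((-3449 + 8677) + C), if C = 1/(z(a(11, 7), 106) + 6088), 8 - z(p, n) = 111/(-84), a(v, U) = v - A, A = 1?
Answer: 8656269703/170725 ≈ 50703.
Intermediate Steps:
a(v, U) = -1 + v (a(v, U) = v - 1*1 = v - 1 = -1 + v)
z(p, n) = 261/28 (z(p, n) = 8 - 111/(-84) = 8 - 111*(-1)/84 = 8 - 1*(-37/28) = 8 + 37/28 = 261/28)
C = 28/170725 (C = 1/(261/28 + 6088) = 1/(170725/28) = 28/170725 ≈ 0.00016401)
45475 + ((-3449 + 8677) + C) = 45475 + ((-3449 + 8677) + 28/170725) = 45475 + (5228 + 28/170725) = 45475 + 892550328/170725 = 8656269703/170725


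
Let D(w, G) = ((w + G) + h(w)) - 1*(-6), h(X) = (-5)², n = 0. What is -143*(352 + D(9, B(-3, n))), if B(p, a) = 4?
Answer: -56628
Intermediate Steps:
h(X) = 25
D(w, G) = 31 + G + w (D(w, G) = ((w + G) + 25) - 1*(-6) = ((G + w) + 25) + 6 = (25 + G + w) + 6 = 31 + G + w)
-143*(352 + D(9, B(-3, n))) = -143*(352 + (31 + 4 + 9)) = -143*(352 + 44) = -143*396 = -56628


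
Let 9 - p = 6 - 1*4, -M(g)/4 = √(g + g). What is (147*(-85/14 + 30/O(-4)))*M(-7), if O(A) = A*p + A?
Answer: 16485*I*√14/4 ≈ 15420.0*I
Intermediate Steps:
M(g) = -4*√2*√g (M(g) = -4*√(g + g) = -4*√2*√g)
p = 7 (p = 9 - (6 - 1*4) = 9 - (6 - 4) = 9 - 1*2 = 9 - 2 = 7)
O(A) = 8*A (O(A) = A*7 + A = 7*A + A = 8*A)
(147*(-85/14 + 30/O(-4)))*M(-7) = (147*(-85/14 + 30/((8*(-4)))))*(-4*√2*√(-7)) = (147*(-85*1/14 + 30/(-32)))*(-4*√2*I*√7) = (147*(-85/14 + 30*(-1/32)))*(-4*I*√14) = (147*(-85/14 - 15/16))*(-4*I*√14) = (147*(-785/112))*(-4*I*√14) = -(-16485)*I*√14/4 = 16485*I*√14/4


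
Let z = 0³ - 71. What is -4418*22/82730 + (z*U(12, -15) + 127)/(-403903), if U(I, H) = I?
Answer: -19598888369/16707447595 ≈ -1.1731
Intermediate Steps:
z = -71 (z = 0 - 71 = -71)
-4418*22/82730 + (z*U(12, -15) + 127)/(-403903) = -4418*22/82730 + (-71*12 + 127)/(-403903) = -97196*1/82730 + (-852 + 127)*(-1/403903) = -48598/41365 - 725*(-1/403903) = -48598/41365 + 725/403903 = -19598888369/16707447595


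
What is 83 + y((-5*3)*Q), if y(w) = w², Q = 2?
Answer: 983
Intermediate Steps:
83 + y((-5*3)*Q) = 83 + (-5*3*2)² = 83 + (-15*2)² = 83 + (-30)² = 83 + 900 = 983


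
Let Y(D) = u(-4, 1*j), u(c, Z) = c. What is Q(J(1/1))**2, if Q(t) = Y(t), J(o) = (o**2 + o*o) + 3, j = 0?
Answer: 16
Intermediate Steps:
J(o) = 3 + 2*o**2 (J(o) = (o**2 + o**2) + 3 = 2*o**2 + 3 = 3 + 2*o**2)
Y(D) = -4
Q(t) = -4
Q(J(1/1))**2 = (-4)**2 = 16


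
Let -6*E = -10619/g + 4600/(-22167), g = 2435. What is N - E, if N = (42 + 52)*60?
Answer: 1826323074427/323859870 ≈ 5639.2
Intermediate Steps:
E = 246592373/323859870 (E = -(-10619/2435 + 4600/(-22167))/6 = -(-10619*1/2435 + 4600*(-1/22167))/6 = -(-10619/2435 - 4600/22167)/6 = -1/6*(-246592373/53976645) = 246592373/323859870 ≈ 0.76142)
N = 5640 (N = 94*60 = 5640)
N - E = 5640 - 1*246592373/323859870 = 5640 - 246592373/323859870 = 1826323074427/323859870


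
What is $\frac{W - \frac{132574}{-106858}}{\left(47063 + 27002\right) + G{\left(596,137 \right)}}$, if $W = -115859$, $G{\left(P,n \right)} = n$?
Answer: $- \frac{3095082112}{1982269329} \approx -1.5614$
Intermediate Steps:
$\frac{W - \frac{132574}{-106858}}{\left(47063 + 27002\right) + G{\left(596,137 \right)}} = \frac{-115859 - \frac{132574}{-106858}}{\left(47063 + 27002\right) + 137} = \frac{-115859 - - \frac{66287}{53429}}{74065 + 137} = \frac{-115859 + \frac{66287}{53429}}{74202} = \left(- \frac{6190164224}{53429}\right) \frac{1}{74202} = - \frac{3095082112}{1982269329}$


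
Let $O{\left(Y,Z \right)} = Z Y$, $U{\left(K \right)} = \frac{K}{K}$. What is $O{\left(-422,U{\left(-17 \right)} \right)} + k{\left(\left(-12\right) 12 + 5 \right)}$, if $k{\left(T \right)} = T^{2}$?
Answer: $18899$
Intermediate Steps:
$U{\left(K \right)} = 1$
$O{\left(Y,Z \right)} = Y Z$
$O{\left(-422,U{\left(-17 \right)} \right)} + k{\left(\left(-12\right) 12 + 5 \right)} = \left(-422\right) 1 + \left(\left(-12\right) 12 + 5\right)^{2} = -422 + \left(-144 + 5\right)^{2} = -422 + \left(-139\right)^{2} = -422 + 19321 = 18899$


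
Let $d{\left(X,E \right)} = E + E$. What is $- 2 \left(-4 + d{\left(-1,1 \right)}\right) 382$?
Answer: $1528$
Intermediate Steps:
$d{\left(X,E \right)} = 2 E$
$- 2 \left(-4 + d{\left(-1,1 \right)}\right) 382 = - 2 \left(-4 + 2 \cdot 1\right) 382 = - 2 \left(-4 + 2\right) 382 = \left(-2\right) \left(-2\right) 382 = 4 \cdot 382 = 1528$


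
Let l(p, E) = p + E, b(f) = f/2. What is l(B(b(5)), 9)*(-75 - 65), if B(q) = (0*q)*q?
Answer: -1260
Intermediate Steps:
b(f) = f/2 (b(f) = f*(½) = f/2)
B(q) = 0 (B(q) = 0*q = 0)
l(p, E) = E + p
l(B(b(5)), 9)*(-75 - 65) = (9 + 0)*(-75 - 65) = 9*(-140) = -1260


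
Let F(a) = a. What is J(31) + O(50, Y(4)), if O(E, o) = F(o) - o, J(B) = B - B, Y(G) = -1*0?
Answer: 0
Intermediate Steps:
Y(G) = 0
J(B) = 0
O(E, o) = 0 (O(E, o) = o - o = 0)
J(31) + O(50, Y(4)) = 0 + 0 = 0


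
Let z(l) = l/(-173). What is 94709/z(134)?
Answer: -16384657/134 ≈ -1.2227e+5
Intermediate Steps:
z(l) = -l/173 (z(l) = l*(-1/173) = -l/173)
94709/z(134) = 94709/((-1/173*134)) = 94709/(-134/173) = 94709*(-173/134) = -16384657/134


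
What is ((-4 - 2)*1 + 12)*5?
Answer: 30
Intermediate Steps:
((-4 - 2)*1 + 12)*5 = (-6*1 + 12)*5 = (-6 + 12)*5 = 6*5 = 30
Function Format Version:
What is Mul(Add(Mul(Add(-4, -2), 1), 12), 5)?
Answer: 30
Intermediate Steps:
Mul(Add(Mul(Add(-4, -2), 1), 12), 5) = Mul(Add(Mul(-6, 1), 12), 5) = Mul(Add(-6, 12), 5) = Mul(6, 5) = 30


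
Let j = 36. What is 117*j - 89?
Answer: 4123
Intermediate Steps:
117*j - 89 = 117*36 - 89 = 4212 - 89 = 4123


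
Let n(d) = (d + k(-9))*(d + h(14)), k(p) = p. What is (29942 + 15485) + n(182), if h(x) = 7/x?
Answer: 153999/2 ≈ 77000.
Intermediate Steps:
n(d) = (½ + d)*(-9 + d) (n(d) = (d - 9)*(d + 7/14) = (-9 + d)*(d + 7*(1/14)) = (-9 + d)*(d + ½) = (-9 + d)*(½ + d) = (½ + d)*(-9 + d))
(29942 + 15485) + n(182) = (29942 + 15485) + (-9/2 + 182² - 17/2*182) = 45427 + (-9/2 + 33124 - 1547) = 45427 + 63145/2 = 153999/2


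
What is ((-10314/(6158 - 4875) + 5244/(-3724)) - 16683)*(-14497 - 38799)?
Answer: 55929039527904/62867 ≈ 8.8964e+8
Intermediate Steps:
((-10314/(6158 - 4875) + 5244/(-3724)) - 16683)*(-14497 - 38799) = ((-10314/1283 + 5244*(-1/3724)) - 16683)*(-53296) = ((-10314*1/1283 - 69/49) - 16683)*(-53296) = ((-10314/1283 - 69/49) - 16683)*(-53296) = (-593913/62867 - 16683)*(-53296) = -1049404074/62867*(-53296) = 55929039527904/62867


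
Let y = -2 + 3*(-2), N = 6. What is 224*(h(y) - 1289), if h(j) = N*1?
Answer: -287392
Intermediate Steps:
y = -8 (y = -2 - 6 = -8)
h(j) = 6 (h(j) = 6*1 = 6)
224*(h(y) - 1289) = 224*(6 - 1289) = 224*(-1283) = -287392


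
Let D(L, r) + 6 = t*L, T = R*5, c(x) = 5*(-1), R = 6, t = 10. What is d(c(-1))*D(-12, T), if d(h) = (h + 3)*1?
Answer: 252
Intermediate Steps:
c(x) = -5
T = 30 (T = 6*5 = 30)
D(L, r) = -6 + 10*L
d(h) = 3 + h (d(h) = (3 + h)*1 = 3 + h)
d(c(-1))*D(-12, T) = (3 - 5)*(-6 + 10*(-12)) = -2*(-6 - 120) = -2*(-126) = 252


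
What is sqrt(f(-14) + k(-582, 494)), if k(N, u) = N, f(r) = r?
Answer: 2*I*sqrt(149) ≈ 24.413*I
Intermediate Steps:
sqrt(f(-14) + k(-582, 494)) = sqrt(-14 - 582) = sqrt(-596) = 2*I*sqrt(149)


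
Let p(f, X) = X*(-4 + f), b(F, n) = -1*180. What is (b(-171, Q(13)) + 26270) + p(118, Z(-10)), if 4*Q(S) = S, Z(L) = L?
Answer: 24950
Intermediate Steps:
Q(S) = S/4
b(F, n) = -180
(b(-171, Q(13)) + 26270) + p(118, Z(-10)) = (-180 + 26270) - 10*(-4 + 118) = 26090 - 10*114 = 26090 - 1140 = 24950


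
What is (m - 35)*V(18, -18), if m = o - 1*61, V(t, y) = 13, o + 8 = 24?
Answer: -1040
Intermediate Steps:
o = 16 (o = -8 + 24 = 16)
m = -45 (m = 16 - 1*61 = 16 - 61 = -45)
(m - 35)*V(18, -18) = (-45 - 35)*13 = -80*13 = -1040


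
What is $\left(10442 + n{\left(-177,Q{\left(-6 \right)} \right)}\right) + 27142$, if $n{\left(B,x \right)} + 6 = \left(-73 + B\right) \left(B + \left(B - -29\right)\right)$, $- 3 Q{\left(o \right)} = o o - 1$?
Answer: $118828$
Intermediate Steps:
$Q{\left(o \right)} = \frac{1}{3} - \frac{o^{2}}{3}$ ($Q{\left(o \right)} = - \frac{o o - 1}{3} = - \frac{o^{2} - 1}{3} = - \frac{-1 + o^{2}}{3} = \frac{1}{3} - \frac{o^{2}}{3}$)
$n{\left(B,x \right)} = -6 + \left(-73 + B\right) \left(29 + 2 B\right)$ ($n{\left(B,x \right)} = -6 + \left(-73 + B\right) \left(B + \left(B - -29\right)\right) = -6 + \left(-73 + B\right) \left(B + \left(B + 29\right)\right) = -6 + \left(-73 + B\right) \left(B + \left(29 + B\right)\right) = -6 + \left(-73 + B\right) \left(29 + 2 B\right)$)
$\left(10442 + n{\left(-177,Q{\left(-6 \right)} \right)}\right) + 27142 = \left(10442 - \left(-18586 - 62658\right)\right) + 27142 = \left(10442 + \left(-2123 + 20709 + 2 \cdot 31329\right)\right) + 27142 = \left(10442 + \left(-2123 + 20709 + 62658\right)\right) + 27142 = \left(10442 + 81244\right) + 27142 = 91686 + 27142 = 118828$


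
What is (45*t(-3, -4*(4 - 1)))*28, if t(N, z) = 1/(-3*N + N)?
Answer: 210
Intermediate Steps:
t(N, z) = -1/(2*N) (t(N, z) = 1/(-2*N) = -1/(2*N))
(45*t(-3, -4*(4 - 1)))*28 = (45*(-½/(-3)))*28 = (45*(-½*(-⅓)))*28 = (45*(⅙))*28 = (15/2)*28 = 210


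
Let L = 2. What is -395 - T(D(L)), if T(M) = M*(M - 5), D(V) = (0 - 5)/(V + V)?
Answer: -6445/16 ≈ -402.81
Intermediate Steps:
D(V) = -5/(2*V) (D(V) = -5*1/(2*V) = -5/(2*V))
T(M) = M*(-5 + M)
-395 - T(D(L)) = -395 - (-5/2/2)*(-5 - 5/2/2) = -395 - (-5/2*½)*(-5 - 5/2*½) = -395 - (-5)*(-5 - 5/4)/4 = -395 - (-5)*(-25)/(4*4) = -395 - 1*125/16 = -395 - 125/16 = -6445/16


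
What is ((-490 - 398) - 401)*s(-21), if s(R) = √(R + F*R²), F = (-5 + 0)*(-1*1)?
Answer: -2578*√546 ≈ -60239.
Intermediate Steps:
F = 5 (F = -5*(-1) = 5)
s(R) = √(R + 5*R²)
((-490 - 398) - 401)*s(-21) = ((-490 - 398) - 401)*√(-21*(1 + 5*(-21))) = (-888 - 401)*√(-21*(1 - 105)) = -1289*2*√546 = -2578*√546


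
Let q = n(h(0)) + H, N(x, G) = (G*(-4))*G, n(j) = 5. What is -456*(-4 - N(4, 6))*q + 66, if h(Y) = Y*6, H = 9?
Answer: -893694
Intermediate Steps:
h(Y) = 6*Y
N(x, G) = -4*G² (N(x, G) = (-4*G)*G = -4*G²)
q = 14 (q = 5 + 9 = 14)
-456*(-4 - N(4, 6))*q + 66 = -456*(-4 - (-4)*6²)*14 + 66 = -456*(-4 - (-4)*36)*14 + 66 = -456*(-4 - 1*(-144))*14 + 66 = -456*(-4 + 144)*14 + 66 = -63840*14 + 66 = -456*1960 + 66 = -893760 + 66 = -893694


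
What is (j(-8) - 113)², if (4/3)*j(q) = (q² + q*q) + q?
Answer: 529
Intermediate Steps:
j(q) = 3*q²/2 + 3*q/4 (j(q) = 3*((q² + q*q) + q)/4 = 3*((q² + q²) + q)/4 = 3*(2*q² + q)/4 = 3*(q + 2*q²)/4 = 3*q²/2 + 3*q/4)
(j(-8) - 113)² = ((¾)*(-8)*(1 + 2*(-8)) - 113)² = ((¾)*(-8)*(1 - 16) - 113)² = ((¾)*(-8)*(-15) - 113)² = (90 - 113)² = (-23)² = 529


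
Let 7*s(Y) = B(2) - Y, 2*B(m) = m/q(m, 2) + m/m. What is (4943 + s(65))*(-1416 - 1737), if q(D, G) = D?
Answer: -108895161/7 ≈ -1.5556e+7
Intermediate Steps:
B(m) = 1 (B(m) = (m/m + m/m)/2 = (1 + 1)/2 = (1/2)*2 = 1)
s(Y) = 1/7 - Y/7 (s(Y) = (1 - Y)/7 = 1/7 - Y/7)
(4943 + s(65))*(-1416 - 1737) = (4943 + (1/7 - 1/7*65))*(-1416 - 1737) = (4943 + (1/7 - 65/7))*(-3153) = (4943 - 64/7)*(-3153) = (34537/7)*(-3153) = -108895161/7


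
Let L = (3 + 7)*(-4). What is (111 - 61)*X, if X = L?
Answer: -2000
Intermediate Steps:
L = -40 (L = 10*(-4) = -40)
X = -40
(111 - 61)*X = (111 - 61)*(-40) = 50*(-40) = -2000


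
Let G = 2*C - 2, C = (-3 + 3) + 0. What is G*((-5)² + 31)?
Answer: -112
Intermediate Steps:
C = 0 (C = 0 + 0 = 0)
G = -2 (G = 2*0 - 2 = 0 - 2 = -2)
G*((-5)² + 31) = -2*((-5)² + 31) = -2*(25 + 31) = -2*56 = -112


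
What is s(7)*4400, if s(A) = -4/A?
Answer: -17600/7 ≈ -2514.3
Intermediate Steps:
s(7)*4400 = -4/7*4400 = -17600/7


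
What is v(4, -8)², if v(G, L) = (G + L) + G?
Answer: 0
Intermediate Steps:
v(G, L) = L + 2*G
v(4, -8)² = (-8 + 2*4)² = (-8 + 8)² = 0² = 0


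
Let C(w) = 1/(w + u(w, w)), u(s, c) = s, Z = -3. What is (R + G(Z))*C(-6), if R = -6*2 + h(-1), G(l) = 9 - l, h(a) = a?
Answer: 1/12 ≈ 0.083333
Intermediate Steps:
R = -13 (R = -6*2 - 1 = -12 - 1 = -13)
C(w) = 1/(2*w) (C(w) = 1/(w + w) = 1/(2*w))
(R + G(Z))*C(-6) = (-13 + (9 - 1*(-3)))*((½)/(-6)) = (-13 + (9 + 3))*((½)*(-⅙)) = (-13 + 12)*(-1/12) = -1*(-1/12) = 1/12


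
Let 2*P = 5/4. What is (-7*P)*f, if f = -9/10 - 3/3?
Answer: 133/16 ≈ 8.3125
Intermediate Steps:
P = 5/8 (P = (5/4)/2 = (5*(¼))/2 = (½)*(5/4) = 5/8 ≈ 0.62500)
f = -19/10 (f = -9*⅒ - 3*⅓ = -9/10 - 1 = -19/10 ≈ -1.9000)
(-7*P)*f = -7*5/8*(-19/10) = -35/8*(-19/10) = 133/16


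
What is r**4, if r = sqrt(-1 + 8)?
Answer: 49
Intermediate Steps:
r = sqrt(7) ≈ 2.6458
r**4 = (sqrt(7))**4 = 49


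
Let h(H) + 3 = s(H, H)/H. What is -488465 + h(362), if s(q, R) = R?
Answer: -488467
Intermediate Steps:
h(H) = -2 (h(H) = -3 + H/H = -3 + 1 = -2)
-488465 + h(362) = -488465 - 2 = -488467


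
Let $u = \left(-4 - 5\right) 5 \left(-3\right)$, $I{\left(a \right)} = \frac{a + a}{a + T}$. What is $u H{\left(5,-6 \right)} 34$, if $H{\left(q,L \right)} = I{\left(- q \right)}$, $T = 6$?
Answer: $-45900$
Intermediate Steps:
$I{\left(a \right)} = \frac{2 a}{6 + a}$ ($I{\left(a \right)} = \frac{a + a}{a + 6} = \frac{2 a}{6 + a}$)
$H{\left(q,L \right)} = - \frac{2 q}{6 - q}$ ($H{\left(q,L \right)} = \frac{2 \left(- q\right)}{6 - q} = - \frac{2 q}{6 - q}$)
$u = 135$ ($u = \left(-9\right) 5 \left(-3\right) = \left(-45\right) \left(-3\right) = 135$)
$u H{\left(5,-6 \right)} 34 = 135 \cdot 2 \cdot 5 \frac{1}{-6 + 5} \cdot 34 = 135 \cdot 2 \cdot 5 \frac{1}{-1} \cdot 34 = 135 \cdot 2 \cdot 5 \left(-1\right) 34 = 135 \left(-10\right) 34 = \left(-1350\right) 34 = -45900$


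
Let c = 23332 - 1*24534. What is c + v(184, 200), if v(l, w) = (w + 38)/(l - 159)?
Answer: -29812/25 ≈ -1192.5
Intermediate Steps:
v(l, w) = (38 + w)/(-159 + l)
c = -1202 (c = 23332 - 24534 = -1202)
c + v(184, 200) = -1202 + (38 + 200)/(-159 + 184) = -1202 + 238/25 = -29812/25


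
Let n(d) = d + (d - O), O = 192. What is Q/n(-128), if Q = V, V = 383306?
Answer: -27379/32 ≈ -855.59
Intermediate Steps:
n(d) = -192 + 2*d (n(d) = d + (d - 1*192) = d + (d - 192) = d + (-192 + d) = -192 + 2*d)
Q = 383306
Q/n(-128) = 383306/(-192 + 2*(-128)) = 383306/(-192 - 256) = 383306/(-448) = 383306*(-1/448) = -27379/32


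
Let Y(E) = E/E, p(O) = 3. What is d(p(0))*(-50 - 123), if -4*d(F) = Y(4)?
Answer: 173/4 ≈ 43.250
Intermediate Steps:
Y(E) = 1
d(F) = -¼ (d(F) = -¼*1 = -¼)
d(p(0))*(-50 - 123) = -(-50 - 123)/4 = -¼*(-173) = 173/4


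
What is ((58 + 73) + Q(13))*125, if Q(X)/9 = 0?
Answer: 16375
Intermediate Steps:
Q(X) = 0 (Q(X) = 9*0 = 0)
((58 + 73) + Q(13))*125 = ((58 + 73) + 0)*125 = (131 + 0)*125 = 131*125 = 16375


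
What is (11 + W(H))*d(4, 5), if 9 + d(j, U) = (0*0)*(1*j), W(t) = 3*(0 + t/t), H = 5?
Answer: -126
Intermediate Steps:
W(t) = 3 (W(t) = 3*(0 + 1) = 3*1 = 3)
d(j, U) = -9 (d(j, U) = -9 + (0*0)*(1*j) = -9 + 0*j = -9 + 0 = -9)
(11 + W(H))*d(4, 5) = (11 + 3)*(-9) = 14*(-9) = -126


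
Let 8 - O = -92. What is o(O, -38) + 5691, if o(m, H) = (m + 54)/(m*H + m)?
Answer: 10528273/1850 ≈ 5691.0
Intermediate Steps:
O = 100 (O = 8 - 1*(-92) = 8 + 92 = 100)
o(m, H) = (54 + m)/(m + H*m) (o(m, H) = (54 + m)/(H*m + m) = (54 + m)/(m + H*m))
o(O, -38) + 5691 = (54 + 100)/(100*(1 - 38)) + 5691 = (1/100)*154/(-37) + 5691 = (1/100)*(-1/37)*154 + 5691 = -77/1850 + 5691 = 10528273/1850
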